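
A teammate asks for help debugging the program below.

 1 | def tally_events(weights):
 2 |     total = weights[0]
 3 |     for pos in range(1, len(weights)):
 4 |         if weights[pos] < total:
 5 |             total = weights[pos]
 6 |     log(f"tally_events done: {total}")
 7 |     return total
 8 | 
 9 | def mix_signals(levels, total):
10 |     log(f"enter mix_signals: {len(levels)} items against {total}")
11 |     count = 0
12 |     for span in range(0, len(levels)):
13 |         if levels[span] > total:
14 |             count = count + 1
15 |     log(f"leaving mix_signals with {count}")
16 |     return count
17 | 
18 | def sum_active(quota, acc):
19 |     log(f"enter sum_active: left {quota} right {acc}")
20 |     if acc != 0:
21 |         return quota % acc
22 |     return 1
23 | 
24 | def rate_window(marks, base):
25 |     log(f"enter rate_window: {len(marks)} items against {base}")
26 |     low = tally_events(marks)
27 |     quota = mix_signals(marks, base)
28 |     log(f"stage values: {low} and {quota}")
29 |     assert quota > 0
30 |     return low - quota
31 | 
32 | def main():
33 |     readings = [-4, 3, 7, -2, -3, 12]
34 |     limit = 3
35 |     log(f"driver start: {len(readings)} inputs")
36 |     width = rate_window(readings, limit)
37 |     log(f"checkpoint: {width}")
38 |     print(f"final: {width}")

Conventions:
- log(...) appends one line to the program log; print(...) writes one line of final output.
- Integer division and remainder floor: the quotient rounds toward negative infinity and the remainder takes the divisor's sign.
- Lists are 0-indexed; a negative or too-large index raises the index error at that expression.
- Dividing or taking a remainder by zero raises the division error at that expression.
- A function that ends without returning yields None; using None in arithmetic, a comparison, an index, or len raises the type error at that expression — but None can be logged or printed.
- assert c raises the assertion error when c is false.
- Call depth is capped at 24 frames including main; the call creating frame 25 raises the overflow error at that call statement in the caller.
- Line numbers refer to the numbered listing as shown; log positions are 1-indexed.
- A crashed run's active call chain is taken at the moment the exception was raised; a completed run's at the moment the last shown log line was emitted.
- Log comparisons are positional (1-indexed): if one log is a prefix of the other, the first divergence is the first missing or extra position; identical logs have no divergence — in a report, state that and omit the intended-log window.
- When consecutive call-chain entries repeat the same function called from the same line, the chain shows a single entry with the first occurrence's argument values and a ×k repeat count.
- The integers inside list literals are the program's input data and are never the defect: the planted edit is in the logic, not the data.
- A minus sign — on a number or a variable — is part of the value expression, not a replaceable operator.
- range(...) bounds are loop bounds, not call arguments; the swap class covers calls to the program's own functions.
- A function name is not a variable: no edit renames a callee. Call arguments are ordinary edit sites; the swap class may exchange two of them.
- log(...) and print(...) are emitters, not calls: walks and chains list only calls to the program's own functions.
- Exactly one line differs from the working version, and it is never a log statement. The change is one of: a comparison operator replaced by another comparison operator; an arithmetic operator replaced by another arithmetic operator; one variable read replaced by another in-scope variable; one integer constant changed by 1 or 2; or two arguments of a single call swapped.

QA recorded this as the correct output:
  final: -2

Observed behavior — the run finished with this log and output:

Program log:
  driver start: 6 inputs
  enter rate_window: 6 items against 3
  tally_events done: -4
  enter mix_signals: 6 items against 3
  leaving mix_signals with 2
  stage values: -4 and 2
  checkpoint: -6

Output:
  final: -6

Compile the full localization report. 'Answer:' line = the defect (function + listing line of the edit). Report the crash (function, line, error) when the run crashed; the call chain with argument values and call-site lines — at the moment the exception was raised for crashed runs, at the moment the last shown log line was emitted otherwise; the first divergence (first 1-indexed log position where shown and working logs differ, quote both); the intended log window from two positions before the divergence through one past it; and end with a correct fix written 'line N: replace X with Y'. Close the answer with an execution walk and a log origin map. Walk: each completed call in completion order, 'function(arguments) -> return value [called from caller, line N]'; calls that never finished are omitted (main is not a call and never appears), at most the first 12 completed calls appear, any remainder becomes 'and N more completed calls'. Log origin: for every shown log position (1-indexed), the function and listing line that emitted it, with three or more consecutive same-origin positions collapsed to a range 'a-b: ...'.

Answer: the defect is in rate_window at line 30.
Core observation: The earliest visible damage is log position 7 — 'checkpoint: -6' rather than the intended 'checkpoint: -2'.
Call chain: main.
First divergence: position 7 — the shown line 'checkpoint: -6' should read 'checkpoint: -2'.
Intended log window:
  5: leaving mix_signals with 2
  6: stage values: -4 and 2
  7: checkpoint: -2
Execution walk:
  tally_events([-4, 3, 7, -2, -3, 12]) -> -4  [called from rate_window, line 26]
  mix_signals([-4, 3, 7, -2, -3, 12], 3) -> 2  [called from rate_window, line 27]
  rate_window([-4, 3, 7, -2, -3, 12], 3) -> -6  [called from main, line 36]
Log line origins:
  1: logged in main at line 35
  2: logged in rate_window at line 25
  3: logged in tally_events at line 6
  4: logged in mix_signals at line 10
  5: logged in mix_signals at line 15
  6: logged in rate_window at line 28
  7: logged in main at line 37
A correct fix: line 30: replace `-` with `//`.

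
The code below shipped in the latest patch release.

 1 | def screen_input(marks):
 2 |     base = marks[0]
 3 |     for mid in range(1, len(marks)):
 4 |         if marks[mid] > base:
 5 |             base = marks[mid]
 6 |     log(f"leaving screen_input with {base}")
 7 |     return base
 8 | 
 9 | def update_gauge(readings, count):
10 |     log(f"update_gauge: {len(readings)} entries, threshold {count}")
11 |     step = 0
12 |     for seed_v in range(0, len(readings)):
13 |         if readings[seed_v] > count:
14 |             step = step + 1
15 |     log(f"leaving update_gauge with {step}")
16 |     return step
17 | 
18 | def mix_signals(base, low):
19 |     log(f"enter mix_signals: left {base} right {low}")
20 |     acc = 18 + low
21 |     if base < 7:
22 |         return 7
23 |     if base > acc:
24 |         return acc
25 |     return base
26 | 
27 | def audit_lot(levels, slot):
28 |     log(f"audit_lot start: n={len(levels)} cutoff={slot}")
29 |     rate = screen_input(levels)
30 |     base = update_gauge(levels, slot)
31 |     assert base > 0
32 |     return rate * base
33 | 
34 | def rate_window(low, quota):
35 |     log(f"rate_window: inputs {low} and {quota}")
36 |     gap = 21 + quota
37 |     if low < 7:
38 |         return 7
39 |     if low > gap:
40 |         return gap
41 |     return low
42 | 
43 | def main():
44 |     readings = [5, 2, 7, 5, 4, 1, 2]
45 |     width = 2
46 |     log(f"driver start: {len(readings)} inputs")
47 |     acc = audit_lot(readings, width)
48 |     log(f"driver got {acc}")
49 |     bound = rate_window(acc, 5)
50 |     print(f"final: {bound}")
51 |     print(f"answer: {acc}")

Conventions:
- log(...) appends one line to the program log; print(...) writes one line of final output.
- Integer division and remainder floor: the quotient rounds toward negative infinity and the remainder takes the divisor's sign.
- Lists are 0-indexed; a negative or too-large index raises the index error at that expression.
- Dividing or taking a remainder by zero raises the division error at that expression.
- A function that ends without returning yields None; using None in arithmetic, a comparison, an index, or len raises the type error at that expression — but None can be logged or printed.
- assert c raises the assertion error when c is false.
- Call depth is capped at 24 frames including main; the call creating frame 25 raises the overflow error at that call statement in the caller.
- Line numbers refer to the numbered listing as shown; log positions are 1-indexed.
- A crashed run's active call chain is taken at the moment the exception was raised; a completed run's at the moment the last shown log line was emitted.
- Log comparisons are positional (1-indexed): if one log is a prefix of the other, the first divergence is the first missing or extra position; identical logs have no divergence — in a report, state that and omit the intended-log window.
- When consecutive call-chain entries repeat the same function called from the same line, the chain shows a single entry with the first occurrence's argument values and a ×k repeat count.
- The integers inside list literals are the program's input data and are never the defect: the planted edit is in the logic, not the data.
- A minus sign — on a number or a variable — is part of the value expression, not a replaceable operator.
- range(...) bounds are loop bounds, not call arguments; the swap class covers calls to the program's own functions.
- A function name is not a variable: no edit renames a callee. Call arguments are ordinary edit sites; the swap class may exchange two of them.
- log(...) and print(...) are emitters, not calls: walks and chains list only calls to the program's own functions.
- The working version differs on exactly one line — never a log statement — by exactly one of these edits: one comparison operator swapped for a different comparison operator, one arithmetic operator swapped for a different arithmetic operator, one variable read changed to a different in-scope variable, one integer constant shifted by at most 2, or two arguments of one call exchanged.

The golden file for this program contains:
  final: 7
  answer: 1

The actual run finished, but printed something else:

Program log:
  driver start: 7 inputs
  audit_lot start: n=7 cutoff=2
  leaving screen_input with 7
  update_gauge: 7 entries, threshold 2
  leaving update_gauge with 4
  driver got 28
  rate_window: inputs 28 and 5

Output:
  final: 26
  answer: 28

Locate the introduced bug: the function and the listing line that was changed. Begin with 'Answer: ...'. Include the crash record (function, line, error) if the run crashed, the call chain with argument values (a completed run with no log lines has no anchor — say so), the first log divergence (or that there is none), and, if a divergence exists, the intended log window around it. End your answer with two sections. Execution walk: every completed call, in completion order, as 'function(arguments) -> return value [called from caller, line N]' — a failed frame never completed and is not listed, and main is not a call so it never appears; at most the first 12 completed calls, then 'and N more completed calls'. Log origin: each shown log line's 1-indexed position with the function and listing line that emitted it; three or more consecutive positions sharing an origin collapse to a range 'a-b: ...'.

Answer: the defect is in audit_lot at line 32.
The tell: The log first diverges at position 6: the faulty run prints 'driver got 28' where the working version prints 'driver got 1'.
Call chain: main -> rate_window(28, 5) (called at line 49).
First divergence: position 6 — the shown line 'driver got 28' should read 'driver got 1'.
Intended log window:
  4: update_gauge: 7 entries, threshold 2
  5: leaving update_gauge with 4
  6: driver got 1
  7: rate_window: inputs 1 and 5
Execution walk:
  screen_input([5, 2, 7, 5, 4, 1, 2]) -> 7  [called from audit_lot, line 29]
  update_gauge([5, 2, 7, 5, 4, 1, 2], 2) -> 4  [called from audit_lot, line 30]
  audit_lot([5, 2, 7, 5, 4, 1, 2], 2) -> 28  [called from main, line 47]
  rate_window(28, 5) -> 26  [called from main, line 49]
Log origins:
  1: logged in main at line 46
  2: logged in audit_lot at line 28
  3: logged in screen_input at line 6
  4: logged in update_gauge at line 10
  5: logged in update_gauge at line 15
  6: logged in main at line 48
  7: logged in rate_window at line 35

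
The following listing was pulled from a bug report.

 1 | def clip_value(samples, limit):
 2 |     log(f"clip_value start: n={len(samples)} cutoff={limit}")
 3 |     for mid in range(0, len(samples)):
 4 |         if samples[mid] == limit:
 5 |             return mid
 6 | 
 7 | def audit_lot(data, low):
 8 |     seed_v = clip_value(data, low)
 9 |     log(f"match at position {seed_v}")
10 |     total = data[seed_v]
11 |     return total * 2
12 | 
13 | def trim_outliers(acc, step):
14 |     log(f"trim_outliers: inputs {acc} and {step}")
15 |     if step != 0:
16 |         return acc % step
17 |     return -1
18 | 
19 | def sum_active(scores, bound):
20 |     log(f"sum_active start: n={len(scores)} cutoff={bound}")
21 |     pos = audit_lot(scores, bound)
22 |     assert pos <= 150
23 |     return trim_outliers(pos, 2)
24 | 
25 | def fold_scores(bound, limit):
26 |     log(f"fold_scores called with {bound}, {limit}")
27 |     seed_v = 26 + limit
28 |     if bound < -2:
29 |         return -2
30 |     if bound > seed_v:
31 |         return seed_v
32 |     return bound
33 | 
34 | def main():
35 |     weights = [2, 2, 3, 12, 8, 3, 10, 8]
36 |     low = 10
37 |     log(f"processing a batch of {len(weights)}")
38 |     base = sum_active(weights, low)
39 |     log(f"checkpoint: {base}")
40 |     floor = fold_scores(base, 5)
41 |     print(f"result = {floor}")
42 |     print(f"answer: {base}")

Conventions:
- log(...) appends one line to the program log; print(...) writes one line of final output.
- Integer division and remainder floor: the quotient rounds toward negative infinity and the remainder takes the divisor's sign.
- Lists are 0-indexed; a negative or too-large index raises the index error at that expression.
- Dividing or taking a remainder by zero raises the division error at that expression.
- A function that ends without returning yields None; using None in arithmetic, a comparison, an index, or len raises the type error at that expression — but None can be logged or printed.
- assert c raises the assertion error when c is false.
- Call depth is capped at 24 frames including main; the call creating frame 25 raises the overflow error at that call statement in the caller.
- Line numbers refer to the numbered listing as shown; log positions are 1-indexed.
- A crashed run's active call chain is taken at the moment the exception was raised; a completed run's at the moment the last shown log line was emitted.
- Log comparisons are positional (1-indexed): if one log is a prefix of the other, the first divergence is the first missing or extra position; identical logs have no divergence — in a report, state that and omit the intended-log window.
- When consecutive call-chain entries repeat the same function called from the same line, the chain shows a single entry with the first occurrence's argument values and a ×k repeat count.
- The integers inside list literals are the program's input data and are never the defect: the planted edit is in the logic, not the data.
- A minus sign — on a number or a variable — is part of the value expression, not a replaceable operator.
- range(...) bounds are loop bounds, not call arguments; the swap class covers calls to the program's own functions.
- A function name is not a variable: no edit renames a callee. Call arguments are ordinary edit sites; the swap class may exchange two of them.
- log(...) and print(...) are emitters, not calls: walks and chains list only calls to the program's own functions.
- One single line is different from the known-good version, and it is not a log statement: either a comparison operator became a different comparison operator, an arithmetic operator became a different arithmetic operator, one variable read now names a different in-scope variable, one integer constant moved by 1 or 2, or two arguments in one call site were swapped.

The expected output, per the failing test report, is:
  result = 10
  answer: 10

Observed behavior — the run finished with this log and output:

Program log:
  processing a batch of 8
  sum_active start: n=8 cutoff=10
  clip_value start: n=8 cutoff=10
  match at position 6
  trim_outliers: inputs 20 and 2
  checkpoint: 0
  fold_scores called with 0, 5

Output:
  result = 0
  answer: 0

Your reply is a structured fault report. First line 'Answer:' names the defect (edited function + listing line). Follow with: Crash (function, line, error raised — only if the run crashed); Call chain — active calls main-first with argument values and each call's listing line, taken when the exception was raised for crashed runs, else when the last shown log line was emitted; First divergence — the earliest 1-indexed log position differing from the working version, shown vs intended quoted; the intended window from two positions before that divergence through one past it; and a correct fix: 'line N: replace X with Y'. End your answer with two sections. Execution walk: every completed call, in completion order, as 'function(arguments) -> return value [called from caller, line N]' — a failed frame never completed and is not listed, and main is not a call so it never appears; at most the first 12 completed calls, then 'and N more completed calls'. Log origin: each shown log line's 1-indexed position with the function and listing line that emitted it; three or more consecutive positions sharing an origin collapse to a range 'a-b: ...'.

Answer: the defect is in trim_outliers at line 16.
Key observation: At log position 6 the runs split — shown 'checkpoint: 0', but the working version logs 'checkpoint: 10'.
Call chain: main -> fold_scores(0, 5) (called at line 40).
First divergence: position 6 — shown 'checkpoint: 0', intended 'checkpoint: 10'.
Intended log window:
  4: match at position 6
  5: trim_outliers: inputs 20 and 2
  6: checkpoint: 10
  7: fold_scores called with 10, 5
Execution walk:
  clip_value([2, 2, 3, 12, 8, 3, 10, 8], 10) -> 6  [called from audit_lot, line 8]
  audit_lot([2, 2, 3, 12, 8, 3, 10, 8], 10) -> 20  [called from sum_active, line 21]
  trim_outliers(20, 2) -> 0  [called from sum_active, line 23]
  sum_active([2, 2, 3, 12, 8, 3, 10, 8], 10) -> 0  [called from main, line 38]
  fold_scores(0, 5) -> 0  [called from main, line 40]
Log origins:
  1 — main, line 37
  2 — sum_active, line 20
  3 — clip_value, line 2
  4 — audit_lot, line 9
  5 — trim_outliers, line 14
  6 — main, line 39
  7 — fold_scores, line 26
A correct fix: line 16: replace `%` with `//`.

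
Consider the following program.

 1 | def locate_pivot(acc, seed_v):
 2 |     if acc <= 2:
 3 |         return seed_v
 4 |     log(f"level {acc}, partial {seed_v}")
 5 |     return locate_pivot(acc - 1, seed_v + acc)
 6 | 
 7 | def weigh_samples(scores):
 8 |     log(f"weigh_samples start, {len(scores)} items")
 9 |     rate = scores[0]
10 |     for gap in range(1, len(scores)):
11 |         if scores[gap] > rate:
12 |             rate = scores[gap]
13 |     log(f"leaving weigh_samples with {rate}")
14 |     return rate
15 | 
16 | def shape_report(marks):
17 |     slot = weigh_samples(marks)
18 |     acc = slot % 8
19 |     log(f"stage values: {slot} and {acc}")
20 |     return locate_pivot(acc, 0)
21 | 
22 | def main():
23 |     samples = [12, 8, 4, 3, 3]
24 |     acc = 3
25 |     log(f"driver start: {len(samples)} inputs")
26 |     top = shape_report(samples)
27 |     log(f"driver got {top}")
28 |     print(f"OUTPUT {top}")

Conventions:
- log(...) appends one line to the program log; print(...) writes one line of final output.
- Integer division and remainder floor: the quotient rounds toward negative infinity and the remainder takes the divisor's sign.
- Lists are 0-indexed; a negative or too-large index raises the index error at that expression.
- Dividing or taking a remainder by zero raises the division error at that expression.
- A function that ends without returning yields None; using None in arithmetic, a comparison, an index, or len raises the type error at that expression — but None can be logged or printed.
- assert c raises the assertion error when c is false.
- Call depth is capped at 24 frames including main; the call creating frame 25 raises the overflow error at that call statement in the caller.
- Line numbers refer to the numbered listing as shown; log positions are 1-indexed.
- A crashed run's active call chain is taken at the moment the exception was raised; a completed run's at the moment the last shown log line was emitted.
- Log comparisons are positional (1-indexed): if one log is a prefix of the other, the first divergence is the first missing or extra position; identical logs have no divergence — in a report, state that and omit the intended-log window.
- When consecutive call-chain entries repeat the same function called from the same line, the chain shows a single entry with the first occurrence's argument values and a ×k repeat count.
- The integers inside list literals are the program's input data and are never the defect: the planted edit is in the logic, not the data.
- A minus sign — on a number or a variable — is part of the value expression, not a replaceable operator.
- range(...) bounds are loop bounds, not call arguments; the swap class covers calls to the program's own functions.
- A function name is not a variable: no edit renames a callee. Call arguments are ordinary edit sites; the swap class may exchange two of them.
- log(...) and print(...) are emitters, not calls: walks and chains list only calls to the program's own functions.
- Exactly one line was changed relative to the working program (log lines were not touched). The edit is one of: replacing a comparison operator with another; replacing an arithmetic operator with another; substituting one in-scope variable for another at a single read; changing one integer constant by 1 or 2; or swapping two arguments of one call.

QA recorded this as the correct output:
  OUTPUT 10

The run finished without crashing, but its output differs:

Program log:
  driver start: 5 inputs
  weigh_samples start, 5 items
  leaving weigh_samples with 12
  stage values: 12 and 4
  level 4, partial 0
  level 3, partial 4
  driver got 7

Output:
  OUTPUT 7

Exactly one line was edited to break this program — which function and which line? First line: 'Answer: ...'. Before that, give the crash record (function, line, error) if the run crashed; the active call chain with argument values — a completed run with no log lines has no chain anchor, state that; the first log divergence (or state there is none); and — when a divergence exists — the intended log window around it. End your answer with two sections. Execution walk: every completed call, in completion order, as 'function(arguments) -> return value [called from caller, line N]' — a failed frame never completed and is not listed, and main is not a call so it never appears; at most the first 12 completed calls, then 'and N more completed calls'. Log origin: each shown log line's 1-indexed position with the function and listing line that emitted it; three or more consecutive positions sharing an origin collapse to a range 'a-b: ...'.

Answer: the defect is in locate_pivot at line 2.
Key fact: The earliest visible damage is log position 7 — 'driver got 7' rather than the intended 'level 2, partial 7'.
Call chain: main.
First divergence: position 7; shown 'driver got 7' vs intended 'level 2, partial 7'.
Intended log window:
  5: level 4, partial 0
  6: level 3, partial 4
  7: level 2, partial 7
  8: level 1, partial 9
Execution walk:
  weigh_samples([12, 8, 4, 3, 3]) -> 12  [called from shape_report, line 17]
  locate_pivot(2, 7) -> 7  [called from locate_pivot, line 5]
  locate_pivot(3, 4) -> 7  [called from locate_pivot, line 5]
  locate_pivot(4, 0) -> 7  [called from shape_report, line 20]
  shape_report([12, 8, 4, 3, 3]) -> 7  [called from main, line 26]
Log origin:
  1: emitted by main (line 25)
  2: emitted by weigh_samples (line 8)
  3: emitted by weigh_samples (line 13)
  4: emitted by shape_report (line 19)
  5: emitted by locate_pivot (line 4)
  6: emitted by locate_pivot (line 4)
  7: emitted by main (line 27)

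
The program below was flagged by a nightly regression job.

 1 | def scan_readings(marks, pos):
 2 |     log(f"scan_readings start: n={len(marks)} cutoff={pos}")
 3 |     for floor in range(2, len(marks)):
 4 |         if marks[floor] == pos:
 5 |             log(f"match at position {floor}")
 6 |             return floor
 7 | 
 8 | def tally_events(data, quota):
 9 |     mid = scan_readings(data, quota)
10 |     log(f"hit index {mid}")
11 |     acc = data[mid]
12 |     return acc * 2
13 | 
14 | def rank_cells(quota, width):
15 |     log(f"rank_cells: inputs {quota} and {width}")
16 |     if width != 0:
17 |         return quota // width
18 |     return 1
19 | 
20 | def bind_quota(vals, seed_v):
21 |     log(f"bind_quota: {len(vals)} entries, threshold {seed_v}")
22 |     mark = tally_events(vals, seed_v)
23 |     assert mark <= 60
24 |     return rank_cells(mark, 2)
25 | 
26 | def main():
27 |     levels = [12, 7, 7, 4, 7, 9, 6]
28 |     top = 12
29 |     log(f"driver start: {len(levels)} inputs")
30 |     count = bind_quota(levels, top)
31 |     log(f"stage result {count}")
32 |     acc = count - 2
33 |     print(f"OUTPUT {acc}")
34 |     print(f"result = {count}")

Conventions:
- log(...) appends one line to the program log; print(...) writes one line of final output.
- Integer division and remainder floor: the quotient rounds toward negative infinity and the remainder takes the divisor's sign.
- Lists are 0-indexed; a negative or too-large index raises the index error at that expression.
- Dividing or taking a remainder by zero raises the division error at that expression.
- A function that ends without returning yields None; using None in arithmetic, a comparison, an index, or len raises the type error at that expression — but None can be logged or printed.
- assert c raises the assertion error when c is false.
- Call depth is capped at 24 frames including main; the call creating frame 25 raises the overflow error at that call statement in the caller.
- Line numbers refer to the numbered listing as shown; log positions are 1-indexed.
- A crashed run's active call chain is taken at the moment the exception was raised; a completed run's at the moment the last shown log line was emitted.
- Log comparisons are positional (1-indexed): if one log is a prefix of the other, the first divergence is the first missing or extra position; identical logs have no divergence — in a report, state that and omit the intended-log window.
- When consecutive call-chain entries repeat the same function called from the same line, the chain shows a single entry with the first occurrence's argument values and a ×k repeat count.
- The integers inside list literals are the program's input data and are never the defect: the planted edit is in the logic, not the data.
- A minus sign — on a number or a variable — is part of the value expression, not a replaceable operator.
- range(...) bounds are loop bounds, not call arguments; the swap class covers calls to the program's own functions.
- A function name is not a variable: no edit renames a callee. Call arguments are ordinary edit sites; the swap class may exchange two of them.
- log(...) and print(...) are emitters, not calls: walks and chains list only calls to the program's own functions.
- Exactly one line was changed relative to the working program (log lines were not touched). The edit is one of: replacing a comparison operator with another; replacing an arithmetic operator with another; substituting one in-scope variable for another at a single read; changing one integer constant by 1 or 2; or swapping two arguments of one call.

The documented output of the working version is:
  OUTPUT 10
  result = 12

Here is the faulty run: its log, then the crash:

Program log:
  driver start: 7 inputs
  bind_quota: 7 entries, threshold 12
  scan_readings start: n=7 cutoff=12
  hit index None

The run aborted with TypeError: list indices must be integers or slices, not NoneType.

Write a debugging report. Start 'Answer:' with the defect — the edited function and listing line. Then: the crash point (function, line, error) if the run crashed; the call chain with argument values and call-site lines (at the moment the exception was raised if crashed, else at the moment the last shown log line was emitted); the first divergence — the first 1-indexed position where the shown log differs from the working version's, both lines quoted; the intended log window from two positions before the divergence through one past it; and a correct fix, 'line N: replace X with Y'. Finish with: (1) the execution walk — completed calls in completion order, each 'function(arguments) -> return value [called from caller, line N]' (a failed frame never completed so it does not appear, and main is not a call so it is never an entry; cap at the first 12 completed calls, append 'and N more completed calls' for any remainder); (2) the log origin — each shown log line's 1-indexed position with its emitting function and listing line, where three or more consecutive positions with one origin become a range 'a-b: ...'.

Answer: the defect is in scan_readings at line 3.
Key fact: Position 4 is the first bad log line: 'hit index None' should read 'match at position 0'.
Crash: tally_events, line 11, TypeError.
Call chain: main -> bind_quota([12, 7, 7, 4, 7, 9, 6], 12) (called at line 30) -> tally_events([12, 7, 7, 4, 7, 9, 6], 12) (called at line 22).
First divergence: position 4 — the shown line 'hit index None' should read 'match at position 0'.
Intended log window:
  2: bind_quota: 7 entries, threshold 12
  3: scan_readings start: n=7 cutoff=12
  4: match at position 0
  5: hit index 0
Execution walk:
  scan_readings([12, 7, 7, 4, 7, 9, 6], 12) -> None  [called from tally_events, line 9]
Origin of each log line:
  1 — main, line 29
  2 — bind_quota, line 21
  3 — scan_readings, line 2
  4 — tally_events, line 10
A correct fix: line 3: replace `2` with `0`.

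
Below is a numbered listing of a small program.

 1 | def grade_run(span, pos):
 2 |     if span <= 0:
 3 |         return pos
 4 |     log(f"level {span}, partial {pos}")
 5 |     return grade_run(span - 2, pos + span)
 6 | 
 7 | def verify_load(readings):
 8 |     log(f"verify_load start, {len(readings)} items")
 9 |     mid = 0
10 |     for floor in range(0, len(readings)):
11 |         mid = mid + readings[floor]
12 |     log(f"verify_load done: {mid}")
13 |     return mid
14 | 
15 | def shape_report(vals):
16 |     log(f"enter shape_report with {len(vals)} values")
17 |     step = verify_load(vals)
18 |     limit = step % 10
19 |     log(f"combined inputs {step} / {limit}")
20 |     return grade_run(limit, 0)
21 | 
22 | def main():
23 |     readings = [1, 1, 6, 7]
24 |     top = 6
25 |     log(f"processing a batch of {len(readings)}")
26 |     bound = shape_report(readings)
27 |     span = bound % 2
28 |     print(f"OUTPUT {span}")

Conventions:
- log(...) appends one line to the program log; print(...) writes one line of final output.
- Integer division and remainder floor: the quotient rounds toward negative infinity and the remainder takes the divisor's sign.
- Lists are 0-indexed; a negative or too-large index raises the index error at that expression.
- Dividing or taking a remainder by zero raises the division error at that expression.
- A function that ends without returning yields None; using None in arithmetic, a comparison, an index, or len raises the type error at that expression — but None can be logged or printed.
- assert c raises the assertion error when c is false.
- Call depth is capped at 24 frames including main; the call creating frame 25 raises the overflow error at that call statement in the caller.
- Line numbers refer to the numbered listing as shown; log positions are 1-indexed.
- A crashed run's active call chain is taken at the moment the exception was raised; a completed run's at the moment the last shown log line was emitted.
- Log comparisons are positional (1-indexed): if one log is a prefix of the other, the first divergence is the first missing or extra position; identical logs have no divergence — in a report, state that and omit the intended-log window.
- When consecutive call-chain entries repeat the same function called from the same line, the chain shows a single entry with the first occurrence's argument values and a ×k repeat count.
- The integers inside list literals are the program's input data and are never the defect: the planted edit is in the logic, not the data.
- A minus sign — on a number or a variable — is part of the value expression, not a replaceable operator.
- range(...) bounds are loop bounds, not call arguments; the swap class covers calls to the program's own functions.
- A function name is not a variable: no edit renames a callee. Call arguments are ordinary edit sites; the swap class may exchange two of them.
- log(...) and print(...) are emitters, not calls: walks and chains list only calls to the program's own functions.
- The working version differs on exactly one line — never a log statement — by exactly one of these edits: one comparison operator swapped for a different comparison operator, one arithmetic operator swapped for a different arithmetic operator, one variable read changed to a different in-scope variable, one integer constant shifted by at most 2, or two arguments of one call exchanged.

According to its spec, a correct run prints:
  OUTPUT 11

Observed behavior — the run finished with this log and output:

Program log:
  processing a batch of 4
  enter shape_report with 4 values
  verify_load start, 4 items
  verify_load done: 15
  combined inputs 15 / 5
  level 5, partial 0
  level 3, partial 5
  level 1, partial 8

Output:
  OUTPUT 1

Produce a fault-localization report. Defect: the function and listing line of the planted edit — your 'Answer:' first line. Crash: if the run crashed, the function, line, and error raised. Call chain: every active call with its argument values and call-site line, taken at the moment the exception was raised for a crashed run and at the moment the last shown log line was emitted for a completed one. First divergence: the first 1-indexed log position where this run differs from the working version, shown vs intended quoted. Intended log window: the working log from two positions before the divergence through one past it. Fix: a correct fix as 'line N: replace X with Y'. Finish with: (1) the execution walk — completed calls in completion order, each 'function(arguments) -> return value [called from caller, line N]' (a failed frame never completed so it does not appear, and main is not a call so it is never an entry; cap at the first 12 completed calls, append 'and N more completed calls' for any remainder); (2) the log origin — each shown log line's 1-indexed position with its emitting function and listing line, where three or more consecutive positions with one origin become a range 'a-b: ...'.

Answer: the defect is in main at line 27.
Core observation: No log line changed; the fault shows up purely in the output.
Call chain: main -> shape_report([1, 1, 6, 7]) (called at line 26) -> grade_run(5, 0) (called at line 20) -> grade_run(3, 5) (called at line 5) ×2.
First divergence: none (the log streams are identical).
Execution walk:
  verify_load([1, 1, 6, 7]) -> 15  [called from shape_report, line 17]
  grade_run(-1, 9) -> 9  [called from grade_run, line 5]
  grade_run(1, 8) -> 9  [called from grade_run, line 5]
  grade_run(3, 5) -> 9  [called from grade_run, line 5]
  grade_run(5, 0) -> 9  [called from shape_report, line 20]
  shape_report([1, 1, 6, 7]) -> 9  [called from main, line 26]
Log line origins:
  1: logged in main at line 25
  2: logged in shape_report at line 16
  3: logged in verify_load at line 8
  4: logged in verify_load at line 12
  5: logged in shape_report at line 19
  6-8: logged in grade_run at line 4
A correct fix: line 27: replace `%` with `+`.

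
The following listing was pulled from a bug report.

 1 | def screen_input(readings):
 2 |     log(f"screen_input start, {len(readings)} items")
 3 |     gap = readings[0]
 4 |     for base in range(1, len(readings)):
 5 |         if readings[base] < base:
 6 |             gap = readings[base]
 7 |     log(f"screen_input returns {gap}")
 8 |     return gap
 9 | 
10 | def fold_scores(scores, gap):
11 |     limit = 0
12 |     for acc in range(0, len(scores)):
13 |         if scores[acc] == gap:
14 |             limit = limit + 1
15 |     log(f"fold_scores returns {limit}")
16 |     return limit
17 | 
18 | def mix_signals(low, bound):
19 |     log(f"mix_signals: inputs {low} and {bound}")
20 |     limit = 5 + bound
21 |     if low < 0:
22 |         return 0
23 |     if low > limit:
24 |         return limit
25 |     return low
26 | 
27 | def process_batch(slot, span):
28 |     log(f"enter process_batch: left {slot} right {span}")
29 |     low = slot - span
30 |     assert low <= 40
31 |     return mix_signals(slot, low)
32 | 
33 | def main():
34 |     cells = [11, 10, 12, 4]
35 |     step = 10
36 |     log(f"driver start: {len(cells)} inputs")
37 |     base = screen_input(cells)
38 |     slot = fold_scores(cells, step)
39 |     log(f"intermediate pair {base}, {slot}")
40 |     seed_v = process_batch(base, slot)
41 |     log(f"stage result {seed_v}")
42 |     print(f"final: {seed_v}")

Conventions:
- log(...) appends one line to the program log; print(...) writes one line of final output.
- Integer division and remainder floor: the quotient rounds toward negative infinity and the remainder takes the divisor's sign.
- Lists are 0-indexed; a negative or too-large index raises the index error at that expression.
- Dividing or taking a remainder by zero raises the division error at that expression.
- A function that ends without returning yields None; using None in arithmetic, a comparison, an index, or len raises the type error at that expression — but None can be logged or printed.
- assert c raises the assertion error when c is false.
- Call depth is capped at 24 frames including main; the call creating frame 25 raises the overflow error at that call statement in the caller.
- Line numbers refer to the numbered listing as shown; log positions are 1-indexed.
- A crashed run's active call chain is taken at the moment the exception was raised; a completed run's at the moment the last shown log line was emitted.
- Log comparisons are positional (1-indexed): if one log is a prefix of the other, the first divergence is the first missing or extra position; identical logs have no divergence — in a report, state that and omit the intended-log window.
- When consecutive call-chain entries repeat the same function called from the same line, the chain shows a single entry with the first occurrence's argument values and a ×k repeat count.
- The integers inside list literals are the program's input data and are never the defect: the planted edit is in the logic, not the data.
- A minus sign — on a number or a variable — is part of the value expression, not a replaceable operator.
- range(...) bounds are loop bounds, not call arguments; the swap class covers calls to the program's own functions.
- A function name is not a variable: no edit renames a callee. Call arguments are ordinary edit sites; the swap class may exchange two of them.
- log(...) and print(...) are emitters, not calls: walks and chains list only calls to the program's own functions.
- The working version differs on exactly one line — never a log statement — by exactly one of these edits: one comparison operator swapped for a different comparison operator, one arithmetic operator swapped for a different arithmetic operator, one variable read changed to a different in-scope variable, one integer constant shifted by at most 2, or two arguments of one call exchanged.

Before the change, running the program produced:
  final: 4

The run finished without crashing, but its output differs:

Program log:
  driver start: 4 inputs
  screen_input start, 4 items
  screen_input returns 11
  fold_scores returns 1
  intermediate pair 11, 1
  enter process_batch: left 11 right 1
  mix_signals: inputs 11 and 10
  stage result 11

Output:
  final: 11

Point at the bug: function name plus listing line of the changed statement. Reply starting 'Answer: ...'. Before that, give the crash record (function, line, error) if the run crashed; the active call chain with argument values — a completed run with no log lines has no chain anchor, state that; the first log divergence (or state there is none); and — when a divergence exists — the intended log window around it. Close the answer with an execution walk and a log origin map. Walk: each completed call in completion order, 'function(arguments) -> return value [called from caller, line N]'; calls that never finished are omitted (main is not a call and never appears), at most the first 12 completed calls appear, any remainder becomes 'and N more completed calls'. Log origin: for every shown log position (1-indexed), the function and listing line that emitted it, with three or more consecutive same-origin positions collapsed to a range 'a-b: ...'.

Answer: the defect is in screen_input at line 5.
Core observation: Log line 3 is where behavior first shows: 'screen_input returns 11' appears instead of 'screen_input returns 4'.
Call chain: main.
First divergence: position 3; shown 'screen_input returns 11' vs intended 'screen_input returns 4'.
Intended log window:
  1: driver start: 4 inputs
  2: screen_input start, 4 items
  3: screen_input returns 4
  4: fold_scores returns 1
Execution walk:
  screen_input([11, 10, 12, 4]) -> 11  [called from main, line 37]
  fold_scores([11, 10, 12, 4], 10) -> 1  [called from main, line 38]
  mix_signals(11, 10) -> 11  [called from process_batch, line 31]
  process_batch(11, 1) -> 11  [called from main, line 40]
Log origins:
  1: logged in main at line 36
  2: logged in screen_input at line 2
  3: logged in screen_input at line 7
  4: logged in fold_scores at line 15
  5: logged in main at line 39
  6: logged in process_batch at line 28
  7: logged in mix_signals at line 19
  8: logged in main at line 41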